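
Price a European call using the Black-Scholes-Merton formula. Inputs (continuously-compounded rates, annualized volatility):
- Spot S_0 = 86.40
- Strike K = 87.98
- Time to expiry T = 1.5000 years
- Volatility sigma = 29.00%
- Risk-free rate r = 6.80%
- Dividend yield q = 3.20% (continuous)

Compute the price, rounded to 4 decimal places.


d1 = (ln(S/K) + (r - q + 0.5*sigma^2) * T) / (sigma * sqrt(T)) = 0.27860316
d2 = d1 - sigma * sqrt(T) = -0.07657285
exp(-rT) = 0.90302955; exp(-qT) = 0.95313379
C = S_0 * exp(-qT) * N(d1) - K * exp(-rT) * N(d2)
N(d1) = 0.60972531; N(d2) = 0.46948168
C = 86.4000 * 0.95313379 * 0.60972531 - 87.9800 * 0.90302955 * 0.46948168 = 12.9117

Answer: Price = 12.9117


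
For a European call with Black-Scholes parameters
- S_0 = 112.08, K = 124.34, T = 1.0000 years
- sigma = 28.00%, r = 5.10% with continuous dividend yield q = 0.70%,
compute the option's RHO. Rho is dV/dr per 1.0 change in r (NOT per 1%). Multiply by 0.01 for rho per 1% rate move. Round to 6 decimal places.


d1 = -0.0735958815; d2 = -0.3535958815
phi(d1) = 0.3978633358; exp(-qT) = 0.9930244429; exp(-rT) = 0.9502786705
N(d2) = 0.3618208807
Rho = K*T*exp(-rT)*N(d2) = 124.3400 * 1.0000 * 0.9502786705 * 0.3618208807 = 42.751905

Answer: Rho = 42.751905


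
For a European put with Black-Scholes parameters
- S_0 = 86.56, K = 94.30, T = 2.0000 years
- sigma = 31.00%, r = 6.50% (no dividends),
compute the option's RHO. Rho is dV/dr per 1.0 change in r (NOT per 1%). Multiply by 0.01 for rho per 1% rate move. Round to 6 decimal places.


d1 = 0.3203801043; d2 = -0.1180261001
phi(d1) = 0.3789843988; exp(-qT) = 1.0000000000; exp(-rT) = 0.8780954309
N(-d2) = 0.5469765112
Rho = -K*T*exp(-rT)*N(-d2) = -94.3000 * 2.0000 * 0.8780954309 * 0.5469765112 = -90.584123

Answer: Rho = -90.584123


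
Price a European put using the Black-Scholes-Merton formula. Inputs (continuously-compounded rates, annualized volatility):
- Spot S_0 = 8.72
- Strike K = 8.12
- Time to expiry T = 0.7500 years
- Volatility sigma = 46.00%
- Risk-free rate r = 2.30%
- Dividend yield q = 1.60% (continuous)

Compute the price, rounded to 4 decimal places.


Answer: Price = 1.0165

Derivation:
d1 = (ln(S/K) + (r - q + 0.5*sigma^2) * T) / (sigma * sqrt(T)) = 0.39131567
d2 = d1 - sigma * sqrt(T) = -0.00705601
exp(-rT) = 0.98289793; exp(-qT) = 0.98807171
P = K * exp(-rT) * N(-d2) - S_0 * exp(-qT) * N(-d1)
N(-d1) = 0.34778196; N(-d2) = 0.50281492
P = 8.1200 * 0.98289793 * 0.50281492 - 8.7200 * 0.98807171 * 0.34778196 = 1.0165


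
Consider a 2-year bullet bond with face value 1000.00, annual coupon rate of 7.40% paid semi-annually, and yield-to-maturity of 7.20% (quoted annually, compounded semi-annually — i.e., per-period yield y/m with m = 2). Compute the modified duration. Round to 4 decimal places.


Answer: Modified duration = 1.8298

Derivation:
Coupon per period c = face * coupon_rate / m = 37.000000
Periods per year m = 2; per-period yield y/m = 0.036000
Number of cashflows N = 4
Cashflows (t years, CF_t, discount factor 1/(1+y/m)^(m*t), PV):
  t = 0.5000: CF_t = 37.000000, DF = 0.965251, PV = 35.714286
  t = 1.0000: CF_t = 37.000000, DF = 0.931709, PV = 34.473249
  t = 1.5000: CF_t = 37.000000, DF = 0.899333, PV = 33.275337
  t = 2.0000: CF_t = 1037.000000, DF = 0.868082, PV = 900.201505
Price P = sum_t PV_t = 1003.664376
First compute Macaulay numerator sum_t t * PV_t:
  t * PV_t at t = 0.5000: 17.857143
  t * PV_t at t = 1.0000: 34.473249
  t * PV_t at t = 1.5000: 49.913005
  t * PV_t at t = 2.0000: 1800.403010
Macaulay duration D = 1902.646407 / 1003.664376 = 1.895700
Modified duration = D / (1 + y/m) = 1.895700 / (1 + 0.036000) = 1.829826


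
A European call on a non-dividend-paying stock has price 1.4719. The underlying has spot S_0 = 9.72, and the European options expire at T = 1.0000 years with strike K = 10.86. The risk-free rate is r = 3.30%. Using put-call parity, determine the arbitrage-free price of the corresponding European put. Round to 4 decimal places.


Answer: Put price = 2.2594

Derivation:
Put-call parity: C - P = S_0 * exp(-qT) - K * exp(-rT).
S_0 * exp(-qT) = 9.7200 * 1.00000000 = 9.72000000
K * exp(-rT) = 10.8600 * 0.96753856 = 10.50746876
P = C - S*exp(-qT) + K*exp(-rT)
P = 1.4719 - 9.72000000 + 10.50746876 = 2.2594


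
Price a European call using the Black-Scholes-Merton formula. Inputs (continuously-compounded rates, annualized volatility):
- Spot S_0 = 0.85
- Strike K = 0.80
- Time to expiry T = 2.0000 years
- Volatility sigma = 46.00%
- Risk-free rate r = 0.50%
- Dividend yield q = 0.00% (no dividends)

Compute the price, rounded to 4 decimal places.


Answer: Price = 0.2395

Derivation:
d1 = (ln(S/K) + (r - q + 0.5*sigma^2) * T) / (sigma * sqrt(T)) = 0.43383249
d2 = d1 - sigma * sqrt(T) = -0.21670575
exp(-rT) = 0.99004983; exp(-qT) = 1.00000000
C = S_0 * exp(-qT) * N(d1) - K * exp(-rT) * N(d2)
N(d1) = 0.66779496; N(d2) = 0.41421883
C = 0.8500 * 1.00000000 * 0.66779496 - 0.8000 * 0.99004983 * 0.41421883 = 0.2395


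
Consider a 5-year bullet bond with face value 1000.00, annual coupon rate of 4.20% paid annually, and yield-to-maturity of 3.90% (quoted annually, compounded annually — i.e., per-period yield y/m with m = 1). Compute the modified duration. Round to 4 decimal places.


Coupon per period c = face * coupon_rate / m = 42.000000
Periods per year m = 1; per-period yield y/m = 0.039000
Number of cashflows N = 5
Cashflows (t years, CF_t, discount factor 1/(1+y/m)^(m*t), PV):
  t = 1.0000: CF_t = 42.000000, DF = 0.962464, PV = 40.423484
  t = 2.0000: CF_t = 42.000000, DF = 0.926337, PV = 38.906144
  t = 3.0000: CF_t = 42.000000, DF = 0.891566, PV = 37.445760
  t = 4.0000: CF_t = 42.000000, DF = 0.858100, PV = 36.040192
  t = 5.0000: CF_t = 1042.000000, DF = 0.825890, PV = 860.577488
Price P = sum_t PV_t = 1013.393069
First compute Macaulay numerator sum_t t * PV_t:
  t * PV_t at t = 1.0000: 40.423484
  t * PV_t at t = 2.0000: 77.812289
  t * PV_t at t = 3.0000: 112.337280
  t * PV_t at t = 4.0000: 144.160769
  t * PV_t at t = 5.0000: 4302.887441
Macaulay duration D = 4677.621263 / 1013.393069 = 4.615802
Modified duration = D / (1 + y/m) = 4.615802 / (1 + 0.039000) = 4.442542

Answer: Modified duration = 4.4425


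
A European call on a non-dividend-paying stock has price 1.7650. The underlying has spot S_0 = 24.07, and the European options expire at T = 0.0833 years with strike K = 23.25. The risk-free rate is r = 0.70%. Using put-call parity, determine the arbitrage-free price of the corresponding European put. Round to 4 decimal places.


Put-call parity: C - P = S_0 * exp(-qT) - K * exp(-rT).
S_0 * exp(-qT) = 24.0700 * 1.00000000 = 24.07000000
K * exp(-rT) = 23.2500 * 0.99941707 = 23.23644688
P = C - S*exp(-qT) + K*exp(-rT)
P = 1.7650 - 24.07000000 + 23.23644688 = 0.9314

Answer: Put price = 0.9314


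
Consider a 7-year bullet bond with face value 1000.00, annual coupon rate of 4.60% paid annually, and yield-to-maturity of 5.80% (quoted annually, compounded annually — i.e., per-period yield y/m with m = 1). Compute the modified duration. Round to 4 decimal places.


Coupon per period c = face * coupon_rate / m = 46.000000
Periods per year m = 1; per-period yield y/m = 0.058000
Number of cashflows N = 7
Cashflows (t years, CF_t, discount factor 1/(1+y/m)^(m*t), PV):
  t = 1.0000: CF_t = 46.000000, DF = 0.945180, PV = 43.478261
  t = 2.0000: CF_t = 46.000000, DF = 0.893364, PV = 41.094765
  t = 3.0000: CF_t = 46.000000, DF = 0.844390, PV = 38.841932
  t = 4.0000: CF_t = 46.000000, DF = 0.798100, PV = 36.712602
  t = 5.0000: CF_t = 46.000000, DF = 0.754348, PV = 34.700001
  t = 6.0000: CF_t = 46.000000, DF = 0.712994, PV = 32.797733
  t = 7.0000: CF_t = 1046.000000, DF = 0.673908, PV = 704.907304
Price P = sum_t PV_t = 932.532598
First compute Macaulay numerator sum_t t * PV_t:
  t * PV_t at t = 1.0000: 43.478261
  t * PV_t at t = 2.0000: 82.189529
  t * PV_t at t = 3.0000: 116.525797
  t * PV_t at t = 4.0000: 146.850406
  t * PV_t at t = 5.0000: 173.500007
  t * PV_t at t = 6.0000: 196.786398
  t * PV_t at t = 7.0000: 4934.351128
Macaulay duration D = 5693.681527 / 932.532598 = 6.105611
Modified duration = D / (1 + y/m) = 6.105611 / (1 + 0.058000) = 5.770899

Answer: Modified duration = 5.7709


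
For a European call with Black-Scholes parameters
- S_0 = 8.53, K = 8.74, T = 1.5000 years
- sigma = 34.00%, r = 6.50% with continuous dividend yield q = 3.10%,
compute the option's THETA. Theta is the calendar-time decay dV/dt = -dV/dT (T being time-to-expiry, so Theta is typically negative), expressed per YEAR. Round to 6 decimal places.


Answer: Theta = -0.509321

Derivation:
d1 = 0.2722756063; d2 = -0.1441376499
phi(d1) = 0.3844253965; exp(-qT) = 0.9545645606; exp(-rT) = 0.9071023416
Theta = -S*exp(-qT)*phi(d1)*sigma/(2*sqrt(T)) - r*K*exp(-rT)*N(d2) + q*S*exp(-qT)*N(d1)
N(d1) = 0.6072949444; N(d2) = 0.4426958874; sqrt(T) = 1.2247448714
Term 1 = -8.5300 * 0.9545645606 * 0.3844253965 * 0.3400 / (2 * 1.2247448714) = -0.4344799108
Term 2 = -0.0650 * 8.7400 * 0.9071023416 * 0.4426958874 = -0.2281321875
Term 3 = 0.0310 * 8.5300 * 0.9545645606 * 0.6072949444 = 0.1532906611
Theta = -0.4344799108 + (-0.2281321875) + (0.1532906611) = -0.509321


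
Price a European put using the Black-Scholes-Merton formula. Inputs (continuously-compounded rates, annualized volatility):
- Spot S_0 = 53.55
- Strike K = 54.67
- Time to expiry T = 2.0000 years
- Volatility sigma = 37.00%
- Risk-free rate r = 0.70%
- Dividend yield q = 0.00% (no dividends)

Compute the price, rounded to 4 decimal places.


Answer: Price = 11.2704

Derivation:
d1 = (ln(S/K) + (r - q + 0.5*sigma^2) * T) / (sigma * sqrt(T)) = 0.24882645
d2 = d1 - sigma * sqrt(T) = -0.27443257
exp(-rT) = 0.98609754; exp(-qT) = 1.00000000
P = K * exp(-rT) * N(-d2) - S_0 * exp(-qT) * N(-d1)
N(-d1) = 0.40174752; N(-d2) = 0.60812389
P = 54.6700 * 0.98609754 * 0.60812389 - 53.5500 * 1.00000000 * 0.40174752 = 11.2704


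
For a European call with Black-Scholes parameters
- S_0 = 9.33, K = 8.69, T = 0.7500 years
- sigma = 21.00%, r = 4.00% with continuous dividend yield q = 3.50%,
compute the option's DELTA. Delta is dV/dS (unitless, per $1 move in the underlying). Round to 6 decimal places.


d1 = 0.5022924005; d2 = 0.3204270657
phi(d1) = 0.3516610966; exp(-qT) = 0.9740915363; exp(-rT) = 0.9704455335
N(d1) = 0.6922690729
Delta = exp(-qT) * N(d1) = 0.9740915363 * 0.6922690729 = 0.674333

Answer: Delta = 0.674333


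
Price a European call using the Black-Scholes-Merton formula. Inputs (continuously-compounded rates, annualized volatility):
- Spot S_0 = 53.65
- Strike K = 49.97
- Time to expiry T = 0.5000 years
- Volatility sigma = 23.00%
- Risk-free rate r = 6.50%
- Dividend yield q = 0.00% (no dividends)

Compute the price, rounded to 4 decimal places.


d1 = (ln(S/K) + (r - q + 0.5*sigma^2) * T) / (sigma * sqrt(T)) = 0.71807397
d2 = d1 - sigma * sqrt(T) = 0.55543941
exp(-rT) = 0.96802245; exp(-qT) = 1.00000000
C = S_0 * exp(-qT) * N(d1) - K * exp(-rT) * N(d2)
N(d1) = 0.76364416; N(d2) = 0.71070293
C = 53.6500 * 1.00000000 * 0.76364416 - 49.9700 * 0.96802245 * 0.71070293 = 6.5913

Answer: Price = 6.5913


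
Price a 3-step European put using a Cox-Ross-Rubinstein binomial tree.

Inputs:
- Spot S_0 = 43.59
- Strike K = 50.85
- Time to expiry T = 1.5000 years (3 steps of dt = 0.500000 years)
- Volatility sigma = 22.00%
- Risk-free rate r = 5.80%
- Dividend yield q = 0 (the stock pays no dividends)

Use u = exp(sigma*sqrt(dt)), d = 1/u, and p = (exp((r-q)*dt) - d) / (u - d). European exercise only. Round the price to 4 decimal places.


Answer: Price = V(0,0) = 5.9828

Derivation:
dt = T/N = 0.500000
u = exp(sigma*sqrt(dt)) = 1.168316; d = 1/u = 0.855933
p = (exp((r-q)*dt) - d) / (u - d) = 0.555381
Discount per step: exp(-r*dt) = 0.971416
Stock lattice S(k, i) with i counting down-moves:
  k=0: S(0,0) = 43.5900
  k=1: S(1,0) = 50.9269; S(1,1) = 37.3101
  k=2: S(2,0) = 59.4987; S(2,1) = 43.5900; S(2,2) = 31.9349
  k=3: S(3,0) = 69.5133; S(3,1) = 50.9269; S(3,2) = 37.3101; S(3,3) = 27.3342
Terminal payoffs V(N, i) = max(K - S_T, 0):
  V(3,0) = 0.000000; V(3,1) = 0.000000; V(3,2) = 13.539892; V(3,3) = 23.515838
Backward induction: V(k, i) = exp(-r*dt) * [p * V(k+1, i) + (1-p) * V(k+1, i+1)].
  V(2,0) = exp(-r*dt) * [p*0.000000 + (1-p)*0.000000] = 0.000000
  V(2,1) = exp(-r*dt) * [p*0.000000 + (1-p)*13.539892] = 5.848015
  V(2,2) = exp(-r*dt) * [p*13.539892 + (1-p)*23.515838] = 17.461585
  V(1,0) = exp(-r*dt) * [p*0.000000 + (1-p)*5.848015] = 2.525816
  V(1,1) = exp(-r*dt) * [p*5.848015 + (1-p)*17.461585] = 10.696875
  V(0,0) = exp(-r*dt) * [p*2.525816 + (1-p)*10.696875] = 5.982781


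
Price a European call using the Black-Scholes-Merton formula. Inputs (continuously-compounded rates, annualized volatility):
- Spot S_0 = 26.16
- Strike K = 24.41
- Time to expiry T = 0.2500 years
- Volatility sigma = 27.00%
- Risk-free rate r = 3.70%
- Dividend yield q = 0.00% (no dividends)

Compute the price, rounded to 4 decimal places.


Answer: Price = 2.5643

Derivation:
d1 = (ln(S/K) + (r - q + 0.5*sigma^2) * T) / (sigma * sqrt(T)) = 0.64889735
d2 = d1 - sigma * sqrt(T) = 0.51389735
exp(-rT) = 0.99079265; exp(-qT) = 1.00000000
C = S_0 * exp(-qT) * N(d1) - K * exp(-rT) * N(d2)
N(d1) = 0.74179764; N(d2) = 0.69633812
C = 26.1600 * 1.00000000 * 0.74179764 - 24.4100 * 0.99079265 * 0.69633812 = 2.5643


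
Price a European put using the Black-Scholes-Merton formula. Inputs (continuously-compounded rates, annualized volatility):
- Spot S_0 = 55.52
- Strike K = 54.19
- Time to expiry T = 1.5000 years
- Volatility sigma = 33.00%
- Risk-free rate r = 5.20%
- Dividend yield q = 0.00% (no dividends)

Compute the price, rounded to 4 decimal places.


Answer: Price = 6.0266

Derivation:
d1 = (ln(S/K) + (r - q + 0.5*sigma^2) * T) / (sigma * sqrt(T)) = 0.45506553
d2 = d1 - sigma * sqrt(T) = 0.05089972
exp(-rT) = 0.92496443; exp(-qT) = 1.00000000
P = K * exp(-rT) * N(-d2) - S_0 * exp(-qT) * N(-d1)
N(-d1) = 0.32453105; N(-d2) = 0.47970271
P = 54.1900 * 0.92496443 * 0.47970271 - 55.5200 * 1.00000000 * 0.32453105 = 6.0266


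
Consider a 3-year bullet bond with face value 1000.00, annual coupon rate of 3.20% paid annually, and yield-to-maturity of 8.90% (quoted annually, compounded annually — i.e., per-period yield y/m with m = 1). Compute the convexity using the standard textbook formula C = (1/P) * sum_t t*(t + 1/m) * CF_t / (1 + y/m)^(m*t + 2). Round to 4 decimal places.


Coupon per period c = face * coupon_rate / m = 32.000000
Periods per year m = 1; per-period yield y/m = 0.089000
Number of cashflows N = 3
Cashflows (t years, CF_t, discount factor 1/(1+y/m)^(m*t), PV):
  t = 1.0000: CF_t = 32.000000, DF = 0.918274, PV = 29.384757
  t = 2.0000: CF_t = 32.000000, DF = 0.843226, PV = 26.983248
  t = 3.0000: CF_t = 1032.000000, DF = 0.774313, PV = 799.090666
Price P = sum_t PV_t = 855.458671
Convexity numerator sum_t t*(t + 1/m) * CF_t / (1+y/m)^(m*t + 2):
  t = 1.0000: term = 49.556010
  t = 2.0000: term = 136.517935
  t = 3.0000: term = 8085.772996
Convexity = (1/P) * sum = 8271.846941 / 855.458671 = 9.669488

Answer: Convexity = 9.6695


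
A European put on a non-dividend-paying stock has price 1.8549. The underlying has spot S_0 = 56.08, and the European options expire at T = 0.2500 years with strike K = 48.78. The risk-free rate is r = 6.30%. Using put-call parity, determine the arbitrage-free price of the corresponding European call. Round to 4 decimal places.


Answer: Call price = 9.9172

Derivation:
Put-call parity: C - P = S_0 * exp(-qT) - K * exp(-rT).
S_0 * exp(-qT) = 56.0800 * 1.00000000 = 56.08000000
K * exp(-rT) = 48.7800 * 0.98437338 = 48.01773361
C = P + S*exp(-qT) - K*exp(-rT)
C = 1.8549 + 56.08000000 - 48.01773361 = 9.9172


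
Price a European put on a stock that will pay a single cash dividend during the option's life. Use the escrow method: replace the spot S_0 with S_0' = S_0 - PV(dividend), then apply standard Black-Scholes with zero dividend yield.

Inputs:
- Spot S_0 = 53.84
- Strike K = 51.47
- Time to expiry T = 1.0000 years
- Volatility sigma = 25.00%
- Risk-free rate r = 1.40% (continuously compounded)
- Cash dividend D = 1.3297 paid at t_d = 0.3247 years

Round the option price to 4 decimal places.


Answer: Price = 4.3031

Derivation:
PV(D) = D * exp(-r * t_d) = 1.3297 * 0.99546452 = 1.32366917
S_0' = S_0 - PV(D) = 53.8400 - 1.32366917 = 52.51633083
d1 = (ln(S_0'/K) + (r + sigma^2/2)*T) / (sigma*sqrt(T)) = 0.26150028
d2 = d1 - sigma*sqrt(T) = 0.01150028
exp(-rT) = 0.98609754
N(-d1) = 0.39685337; N(-d2) = 0.49541215
P = K * exp(-rT) * N(-d2) - S_0' * N(-d1) = 51.4700 * 0.98609754 * 0.49541215 - 52.51633083 * 0.39685337 = 4.3031


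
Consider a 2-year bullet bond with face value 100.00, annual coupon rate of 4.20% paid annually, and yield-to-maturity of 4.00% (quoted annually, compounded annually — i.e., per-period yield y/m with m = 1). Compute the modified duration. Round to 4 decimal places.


Answer: Modified duration = 1.8844

Derivation:
Coupon per period c = face * coupon_rate / m = 4.200000
Periods per year m = 1; per-period yield y/m = 0.040000
Number of cashflows N = 2
Cashflows (t years, CF_t, discount factor 1/(1+y/m)^(m*t), PV):
  t = 1.0000: CF_t = 4.200000, DF = 0.961538, PV = 4.038462
  t = 2.0000: CF_t = 104.200000, DF = 0.924556, PV = 96.338757
Price P = sum_t PV_t = 100.377219
First compute Macaulay numerator sum_t t * PV_t:
  t * PV_t at t = 1.0000: 4.038462
  t * PV_t at t = 2.0000: 192.677515
Macaulay duration D = 196.715976 / 100.377219 = 1.959767
Modified duration = D / (1 + y/m) = 1.959767 / (1 + 0.040000) = 1.884391


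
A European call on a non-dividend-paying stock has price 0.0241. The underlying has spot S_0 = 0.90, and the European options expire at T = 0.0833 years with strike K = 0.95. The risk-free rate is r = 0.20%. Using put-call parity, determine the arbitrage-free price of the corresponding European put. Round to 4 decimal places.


Put-call parity: C - P = S_0 * exp(-qT) - K * exp(-rT).
S_0 * exp(-qT) = 0.9000 * 1.00000000 = 0.90000000
K * exp(-rT) = 0.9500 * 0.99983341 = 0.94984174
P = C - S*exp(-qT) + K*exp(-rT)
P = 0.0241 - 0.90000000 + 0.94984174 = 0.0739

Answer: Put price = 0.0739


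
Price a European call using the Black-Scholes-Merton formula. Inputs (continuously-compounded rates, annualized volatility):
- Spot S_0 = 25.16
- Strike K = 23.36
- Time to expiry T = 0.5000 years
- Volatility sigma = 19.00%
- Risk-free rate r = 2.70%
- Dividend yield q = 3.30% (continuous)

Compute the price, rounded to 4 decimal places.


d1 = (ln(S/K) + (r - q + 0.5*sigma^2) * T) / (sigma * sqrt(T)) = 0.59735840
d2 = d1 - sigma * sqrt(T) = 0.46300812
exp(-rT) = 0.98659072; exp(-qT) = 0.98363538
C = S_0 * exp(-qT) * N(d1) - K * exp(-rT) * N(d2)
N(d1) = 0.72486594; N(d2) = 0.67832073
C = 25.1600 * 0.98363538 * 0.72486594 - 23.3600 * 0.98659072 * 0.67832073 = 2.3061

Answer: Price = 2.3061


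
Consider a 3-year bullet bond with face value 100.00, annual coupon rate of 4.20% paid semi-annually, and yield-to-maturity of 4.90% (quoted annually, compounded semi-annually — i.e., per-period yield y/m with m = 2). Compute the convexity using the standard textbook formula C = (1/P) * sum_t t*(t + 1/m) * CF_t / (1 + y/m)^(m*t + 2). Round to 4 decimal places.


Coupon per period c = face * coupon_rate / m = 2.100000
Periods per year m = 2; per-period yield y/m = 0.024500
Number of cashflows N = 6
Cashflows (t years, CF_t, discount factor 1/(1+y/m)^(m*t), PV):
  t = 0.5000: CF_t = 2.100000, DF = 0.976086, PV = 2.049780
  t = 1.0000: CF_t = 2.100000, DF = 0.952744, PV = 2.000762
  t = 1.5000: CF_t = 2.100000, DF = 0.929960, PV = 1.952915
  t = 2.0000: CF_t = 2.100000, DF = 0.907721, PV = 1.906213
  t = 2.5000: CF_t = 2.100000, DF = 0.886013, PV = 1.860628
  t = 3.0000: CF_t = 102.100000, DF = 0.864825, PV = 88.298630
Price P = sum_t PV_t = 98.068928
Convexity numerator sum_t t*(t + 1/m) * CF_t / (1+y/m)^(m*t + 2):
  t = 0.5000: term = 0.976458
  t = 1.0000: term = 2.859320
  t = 1.5000: term = 5.581883
  t = 2.0000: term = 9.080662
  t = 2.5000: term = 13.295260
  t = 3.0000: term = 883.322594
Convexity = (1/P) * sum = 915.116176 / 98.068928 = 9.331357

Answer: Convexity = 9.3314


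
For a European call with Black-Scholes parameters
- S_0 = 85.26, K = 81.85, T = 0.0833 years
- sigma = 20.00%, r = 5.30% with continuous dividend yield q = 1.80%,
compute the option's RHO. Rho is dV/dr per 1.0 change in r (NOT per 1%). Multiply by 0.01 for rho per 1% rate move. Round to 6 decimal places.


Answer: Rho = 5.205947

Derivation:
d1 = 0.7864842608; d2 = 0.7287607820
phi(d1) = 0.2928141184; exp(-qT) = 0.9985017235; exp(-rT) = 0.9955948313
N(d2) = 0.7669259974
Rho = K*T*exp(-rT)*N(d2) = 81.8500 * 0.0833 * 0.9955948313 * 0.7669259974 = 5.205947


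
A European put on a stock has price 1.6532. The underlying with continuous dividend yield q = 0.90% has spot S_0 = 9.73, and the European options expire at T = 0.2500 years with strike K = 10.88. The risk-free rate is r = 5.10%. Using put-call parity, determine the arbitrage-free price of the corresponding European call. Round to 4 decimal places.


Answer: Call price = 0.6192

Derivation:
Put-call parity: C - P = S_0 * exp(-qT) - K * exp(-rT).
S_0 * exp(-qT) = 9.7300 * 0.99775253 = 9.70813211
K * exp(-rT) = 10.8800 * 0.98733094 = 10.74216059
C = P + S*exp(-qT) - K*exp(-rT)
C = 1.6532 + 9.70813211 - 10.74216059 = 0.6192


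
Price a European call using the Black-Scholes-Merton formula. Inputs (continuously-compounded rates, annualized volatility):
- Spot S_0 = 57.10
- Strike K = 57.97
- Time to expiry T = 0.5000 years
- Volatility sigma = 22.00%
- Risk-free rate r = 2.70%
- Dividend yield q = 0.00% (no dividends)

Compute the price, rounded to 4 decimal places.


Answer: Price = 3.4968

Derivation:
d1 = (ln(S/K) + (r - q + 0.5*sigma^2) * T) / (sigma * sqrt(T)) = 0.06735823
d2 = d1 - sigma * sqrt(T) = -0.08820526
exp(-rT) = 0.98659072; exp(-qT) = 1.00000000
C = S_0 * exp(-qT) * N(d1) - K * exp(-rT) * N(d2)
N(d1) = 0.52685174; N(d2) = 0.46485677
C = 57.1000 * 1.00000000 * 0.52685174 - 57.9700 * 0.98659072 * 0.46485677 = 3.4968


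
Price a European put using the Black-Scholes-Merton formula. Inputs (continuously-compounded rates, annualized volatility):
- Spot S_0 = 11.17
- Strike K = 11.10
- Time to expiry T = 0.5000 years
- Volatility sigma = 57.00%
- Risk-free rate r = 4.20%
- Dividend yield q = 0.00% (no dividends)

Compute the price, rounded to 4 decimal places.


d1 = (ln(S/K) + (r - q + 0.5*sigma^2) * T) / (sigma * sqrt(T)) = 0.26922534
d2 = d1 - sigma * sqrt(T) = -0.13382553
exp(-rT) = 0.97921896; exp(-qT) = 1.00000000
P = K * exp(-rT) * N(-d2) - S_0 * exp(-qT) * N(-d1)
N(-d1) = 0.39387814; N(-d2) = 0.55322973
P = 11.1000 * 0.97921896 * 0.55322973 - 11.1700 * 1.00000000 * 0.39387814 = 1.6136

Answer: Price = 1.6136


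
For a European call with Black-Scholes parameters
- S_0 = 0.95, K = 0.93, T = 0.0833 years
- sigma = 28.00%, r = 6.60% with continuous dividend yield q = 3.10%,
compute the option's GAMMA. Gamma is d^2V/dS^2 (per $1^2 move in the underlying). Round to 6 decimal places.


Answer: Gamma = 4.892325

Derivation:
d1 = 0.3397758099; d2 = 0.2589629397
phi(d1) = 0.3765658549; exp(-qT) = 0.9974210313; exp(-rT) = 0.9945172852
Gamma = exp(-qT) * phi(d1) / (S * sigma * sqrt(T)) = 0.9974210313 * 0.3765658549 / (0.9500 * 0.2800 * 0.2886173938) = 4.892325


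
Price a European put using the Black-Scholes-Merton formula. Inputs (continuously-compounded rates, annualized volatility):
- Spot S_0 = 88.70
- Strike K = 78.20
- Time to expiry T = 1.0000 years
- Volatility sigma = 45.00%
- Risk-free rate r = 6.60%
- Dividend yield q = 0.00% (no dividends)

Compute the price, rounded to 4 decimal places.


d1 = (ln(S/K) + (r - q + 0.5*sigma^2) * T) / (sigma * sqrt(T)) = 0.65164498
d2 = d1 - sigma * sqrt(T) = 0.20164498
exp(-rT) = 0.93613086; exp(-qT) = 1.00000000
P = K * exp(-rT) * N(-d2) - S_0 * exp(-qT) * N(-d1)
N(-d1) = 0.25731511; N(-d2) = 0.42009714
P = 78.2000 * 0.93613086 * 0.42009714 - 88.7000 * 1.00000000 * 0.25731511 = 7.9295

Answer: Price = 7.9295


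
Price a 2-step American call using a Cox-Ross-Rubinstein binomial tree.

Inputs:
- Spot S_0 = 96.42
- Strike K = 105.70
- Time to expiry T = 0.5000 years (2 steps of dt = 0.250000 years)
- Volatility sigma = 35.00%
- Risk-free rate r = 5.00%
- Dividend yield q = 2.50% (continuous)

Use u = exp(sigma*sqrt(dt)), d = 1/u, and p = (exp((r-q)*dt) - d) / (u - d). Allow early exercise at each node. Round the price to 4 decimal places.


dt = T/N = 0.250000
u = exp(sigma*sqrt(dt)) = 1.191246; d = 1/u = 0.839457
p = (exp((r-q)*dt) - d) / (u - d) = 0.474183
Discount per step: exp(-r*dt) = 0.987578
Stock lattice S(k, i) with i counting down-moves:
  k=0: S(0,0) = 96.4200
  k=1: S(1,0) = 114.8600; S(1,1) = 80.9404
  k=2: S(2,0) = 136.8265; S(2,1) = 96.4200; S(2,2) = 67.9460
Terminal payoffs V(N, i) = max(S_T - K, 0):
  V(2,0) = 31.126493; V(2,1) = 0.000000; V(2,2) = 0.000000
Backward induction: V(k, i) = exp(-r*dt) * [p * V(k+1, i) + (1-p) * V(k+1, i+1)]; then take max(V_cont, immediate exercise) for American.
  V(1,0) = exp(-r*dt) * [p*31.126493 + (1-p)*0.000000] = 14.576315; exercise = 9.159960; V(1,0) = max -> 14.576315
  V(1,1) = exp(-r*dt) * [p*0.000000 + (1-p)*0.000000] = 0.000000; exercise = 0.000000; V(1,1) = max -> 0.000000
  V(0,0) = exp(-r*dt) * [p*14.576315 + (1-p)*0.000000] = 6.825984; exercise = 0.000000; V(0,0) = max -> 6.825984

Answer: Price = V(0,0) = 6.8260


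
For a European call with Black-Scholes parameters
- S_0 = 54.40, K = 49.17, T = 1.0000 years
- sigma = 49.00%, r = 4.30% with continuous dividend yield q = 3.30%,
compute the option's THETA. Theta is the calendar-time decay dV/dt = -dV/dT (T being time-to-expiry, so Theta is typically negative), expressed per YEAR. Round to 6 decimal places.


Answer: Theta = -4.417155

Derivation:
d1 = 0.4716948417; d2 = -0.0183051583
phi(d1) = 0.3569403689; exp(-qT) = 0.9675385596; exp(-rT) = 0.9579113901
Theta = -S*exp(-qT)*phi(d1)*sigma/(2*sqrt(T)) - r*K*exp(-rT)*N(d2) + q*S*exp(-qT)*N(d1)
N(d1) = 0.6814276902; N(d2) = 0.4926977062; sqrt(T) = 1.0000000000
Term 1 = -54.4000 * 0.9675385596 * 0.3569403689 * 0.4900 / (2 * 1.0000000000) = -4.6028723861
Term 2 = -0.0430 * 49.1700 * 0.9579113901 * 0.4926977062 = -0.9978713220
Term 3 = 0.0330 * 54.4000 * 0.9675385596 * 0.6814276902 = 1.1835889422
Theta = -4.6028723861 + (-0.9978713220) + (1.1835889422) = -4.417155


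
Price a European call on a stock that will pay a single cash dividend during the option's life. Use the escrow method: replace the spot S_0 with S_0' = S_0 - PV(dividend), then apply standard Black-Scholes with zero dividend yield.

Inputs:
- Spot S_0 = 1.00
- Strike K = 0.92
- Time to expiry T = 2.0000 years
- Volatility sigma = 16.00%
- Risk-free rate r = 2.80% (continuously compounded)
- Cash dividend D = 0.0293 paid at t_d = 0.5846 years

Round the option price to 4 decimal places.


Answer: Price = 0.1431

Derivation:
PV(D) = D * exp(-r * t_d) = 0.0293 * 0.98376444 = 0.02882430
S_0' = S_0 - PV(D) = 1.0000 - 0.02882430 = 0.97117570
d1 = (ln(S_0'/K) + (r + sigma^2/2)*T) / (sigma*sqrt(T)) = 0.59986401
d2 = d1 - sigma*sqrt(T) = 0.37358984
exp(-rT) = 0.94553914
N(d1) = 0.72570157; N(d2) = 0.64564525
C = S_0' * N(d1) - K * exp(-rT) * N(d2) = 0.97117570 * 0.72570157 - 0.9200 * 0.94553914 * 0.64564525 = 0.1431


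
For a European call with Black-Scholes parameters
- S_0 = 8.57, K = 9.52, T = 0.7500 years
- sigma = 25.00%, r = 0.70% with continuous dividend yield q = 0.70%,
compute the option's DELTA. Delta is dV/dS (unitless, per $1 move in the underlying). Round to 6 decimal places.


d1 = -0.3773081752; d2 = -0.5938145261
phi(d1) = 0.3715323784; exp(-qT) = 0.9947637572; exp(-rT) = 0.9947637572
N(d1) = 0.3529722987
Delta = exp(-qT) * N(d1) = 0.9947637572 * 0.3529722987 = 0.351124

Answer: Delta = 0.351124


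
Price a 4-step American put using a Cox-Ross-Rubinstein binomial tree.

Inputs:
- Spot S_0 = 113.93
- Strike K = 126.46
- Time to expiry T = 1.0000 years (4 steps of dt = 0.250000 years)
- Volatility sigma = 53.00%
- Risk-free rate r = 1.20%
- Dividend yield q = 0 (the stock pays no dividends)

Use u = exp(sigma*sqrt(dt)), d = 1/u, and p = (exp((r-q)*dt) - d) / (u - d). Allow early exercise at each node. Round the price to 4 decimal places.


dt = T/N = 0.250000
u = exp(sigma*sqrt(dt)) = 1.303431; d = 1/u = 0.767206
p = (exp((r-q)*dt) - d) / (u - d) = 0.439738
Discount per step: exp(-r*dt) = 0.997004
Stock lattice S(k, i) with i counting down-moves:
  k=0: S(0,0) = 113.9300
  k=1: S(1,0) = 148.4999; S(1,1) = 87.4078
  k=2: S(2,0) = 193.5594; S(2,1) = 113.9300; S(2,2) = 67.0598
  k=3: S(3,0) = 252.2913; S(3,1) = 148.4999; S(3,2) = 87.4078; S(3,3) = 51.4487
  k=4: S(4,0) = 328.8442; S(4,1) = 193.5594; S(4,2) = 113.9300; S(4,3) = 67.0598; S(4,4) = 39.4717
Terminal payoffs V(N, i) = max(K - S_T, 0):
  V(4,0) = 0.000000; V(4,1) = 0.000000; V(4,2) = 12.530000; V(4,3) = 59.400236; V(4,4) = 86.988290
Backward induction: V(k, i) = exp(-r*dt) * [p * V(k+1, i) + (1-p) * V(k+1, i+1)]; then take max(V_cont, immediate exercise) for American.
  V(3,0) = exp(-r*dt) * [p*0.000000 + (1-p)*0.000000] = 0.000000; exercise = 0.000000; V(3,0) = max -> 0.000000
  V(3,1) = exp(-r*dt) * [p*0.000000 + (1-p)*12.530000] = 6.999053; exercise = 0.000000; V(3,1) = max -> 6.999053
  V(3,2) = exp(-r*dt) * [p*12.530000 + (1-p)*59.400236] = 38.673415; exercise = 39.052226; V(3,2) = max -> 39.052226
  V(3,3) = exp(-r*dt) * [p*59.400236 + (1-p)*86.988290] = 74.632538; exercise = 75.011350; V(3,3) = max -> 75.011350
  V(2,0) = exp(-r*dt) * [p*0.000000 + (1-p)*6.999053] = 3.909557; exercise = 0.000000; V(2,0) = max -> 3.909557
  V(2,1) = exp(-r*dt) * [p*6.999053 + (1-p)*39.052226] = 24.882467; exercise = 12.530000; V(2,1) = max -> 24.882467
  V(2,2) = exp(-r*dt) * [p*39.052226 + (1-p)*75.011350] = 59.021424; exercise = 59.400236; V(2,2) = max -> 59.400236
  V(1,0) = exp(-r*dt) * [p*3.909557 + (1-p)*24.882467] = 15.612971; exercise = 0.000000; V(1,0) = max -> 15.612971
  V(1,1) = exp(-r*dt) * [p*24.882467 + (1-p)*59.400236] = 44.088993; exercise = 39.052226; V(1,1) = max -> 44.088993
  V(0,0) = exp(-r*dt) * [p*15.612971 + (1-p)*44.088993] = 31.472443; exercise = 12.530000; V(0,0) = max -> 31.472443

Answer: Price = V(0,0) = 31.4724


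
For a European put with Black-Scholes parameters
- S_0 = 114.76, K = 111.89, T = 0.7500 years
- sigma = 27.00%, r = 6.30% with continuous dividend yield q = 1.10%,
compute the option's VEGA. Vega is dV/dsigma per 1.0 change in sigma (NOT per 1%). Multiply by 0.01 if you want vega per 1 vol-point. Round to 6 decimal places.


d1 = 0.3920176052; d2 = 0.1581907461
phi(d1) = 0.3694361205; exp(-qT) = 0.9917839379; exp(-rT) = 0.9538489056
Vega = S * exp(-qT) * phi(d1) * sqrt(T) = 114.7600 * 0.9917839379 * 0.3694361205 * 0.8660254038 = 36.414772

Answer: Vega = 36.414772


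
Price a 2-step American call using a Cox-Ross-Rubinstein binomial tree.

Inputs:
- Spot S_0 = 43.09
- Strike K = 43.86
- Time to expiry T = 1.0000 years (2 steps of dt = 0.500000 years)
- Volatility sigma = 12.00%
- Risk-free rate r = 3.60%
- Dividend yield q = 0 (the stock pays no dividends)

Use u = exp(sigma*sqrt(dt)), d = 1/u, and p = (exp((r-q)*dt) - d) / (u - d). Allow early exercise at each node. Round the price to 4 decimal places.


Answer: Price = V(0,0) = 2.3825

Derivation:
dt = T/N = 0.500000
u = exp(sigma*sqrt(dt)) = 1.088557; d = 1/u = 0.918647
p = (exp((r-q)*dt) - d) / (u - d) = 0.585698
Discount per step: exp(-r*dt) = 0.982161
Stock lattice S(k, i) with i counting down-moves:
  k=0: S(0,0) = 43.0900
  k=1: S(1,0) = 46.9059; S(1,1) = 39.5845
  k=2: S(2,0) = 51.0598; S(2,1) = 43.0900; S(2,2) = 36.3642
Terminal payoffs V(N, i) = max(S_T - K, 0):
  V(2,0) = 7.199753; V(2,1) = 0.000000; V(2,2) = 0.000000
Backward induction: V(k, i) = exp(-r*dt) * [p * V(k+1, i) + (1-p) * V(k+1, i+1)]; then take max(V_cont, immediate exercise) for American.
  V(1,0) = exp(-r*dt) * [p*7.199753 + (1-p)*0.000000] = 4.141653; exercise = 3.045914; V(1,0) = max -> 4.141653
  V(1,1) = exp(-r*dt) * [p*0.000000 + (1-p)*0.000000] = 0.000000; exercise = 0.000000; V(1,1) = max -> 0.000000
  V(0,0) = exp(-r*dt) * [p*4.141653 + (1-p)*0.000000] = 2.382483; exercise = 0.000000; V(0,0) = max -> 2.382483


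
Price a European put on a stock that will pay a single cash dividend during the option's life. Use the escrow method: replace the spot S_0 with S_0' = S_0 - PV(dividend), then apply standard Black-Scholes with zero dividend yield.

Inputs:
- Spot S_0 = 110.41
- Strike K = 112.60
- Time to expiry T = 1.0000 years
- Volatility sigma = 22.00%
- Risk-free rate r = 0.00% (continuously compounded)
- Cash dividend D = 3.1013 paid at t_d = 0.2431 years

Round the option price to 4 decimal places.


PV(D) = D * exp(-r * t_d) = 3.1013 * 1.00000000 = 3.10130000
S_0' = S_0 - PV(D) = 110.4100 - 3.10130000 = 107.30870000
d1 = (ln(S_0'/K) + (r + sigma^2/2)*T) / (sigma*sqrt(T)) = -0.10878176
d2 = d1 - sigma*sqrt(T) = -0.32878176
exp(-rT) = 1.00000000
N(-d1) = 0.54331221; N(-d2) = 0.62883968
P = K * exp(-rT) * N(-d2) - S_0' * N(-d1) = 112.6000 * 1.00000000 * 0.62883968 - 107.30870000 * 0.54331221 = 12.5052

Answer: Price = 12.5052


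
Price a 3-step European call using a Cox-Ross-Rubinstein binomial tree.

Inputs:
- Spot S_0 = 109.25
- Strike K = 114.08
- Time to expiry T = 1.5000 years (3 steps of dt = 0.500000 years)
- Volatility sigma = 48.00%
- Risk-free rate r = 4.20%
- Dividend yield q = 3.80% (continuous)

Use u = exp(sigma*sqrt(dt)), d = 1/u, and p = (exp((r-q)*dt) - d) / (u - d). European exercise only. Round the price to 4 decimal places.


Answer: Price = V(0,0) = 24.2874

Derivation:
dt = T/N = 0.500000
u = exp(sigma*sqrt(dt)) = 1.404121; d = 1/u = 0.712189
p = (exp((r-q)*dt) - d) / (u - d) = 0.418846
Discount per step: exp(-r*dt) = 0.979219
Stock lattice S(k, i) with i counting down-moves:
  k=0: S(0,0) = 109.2500
  k=1: S(1,0) = 153.4002; S(1,1) = 77.8067
  k=2: S(2,0) = 215.3924; S(2,1) = 109.2500; S(2,2) = 55.4131
  k=3: S(3,0) = 302.4369; S(3,1) = 153.4002; S(3,2) = 77.8067; S(3,3) = 39.4646
Terminal payoffs V(N, i) = max(S_T - K, 0):
  V(3,0) = 188.356881; V(3,1) = 39.320184; V(3,2) = 0.000000; V(3,3) = 0.000000
Backward induction: V(k, i) = exp(-r*dt) * [p * V(k+1, i) + (1-p) * V(k+1, i+1)].
  V(2,0) = exp(-r*dt) * [p*188.356881 + (1-p)*39.320184] = 99.629249
  V(2,1) = exp(-r*dt) * [p*39.320184 + (1-p)*0.000000] = 16.126851
  V(2,2) = exp(-r*dt) * [p*0.000000 + (1-p)*0.000000] = 0.000000
  V(1,0) = exp(-r*dt) * [p*99.629249 + (1-p)*16.126851] = 50.039542
  V(1,1) = exp(-r*dt) * [p*16.126851 + (1-p)*0.000000] = 6.614296
  V(0,0) = exp(-r*dt) * [p*50.039542 + (1-p)*6.614296] = 24.287353


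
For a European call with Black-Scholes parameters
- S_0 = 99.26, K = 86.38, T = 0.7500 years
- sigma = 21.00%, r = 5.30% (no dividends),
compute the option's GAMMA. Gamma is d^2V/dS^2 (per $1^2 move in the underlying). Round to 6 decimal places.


d1 = 1.0737285522; d2 = 0.8918632174
phi(d1) = 0.2241622778; exp(-qT) = 1.0000000000; exp(-rT) = 0.9610296665
Gamma = exp(-qT) * phi(d1) / (S * sigma * sqrt(T)) = 1.0000000000 * 0.2241622778 / (99.2600 * 0.2100 * 0.8660254038) = 0.012418

Answer: Gamma = 0.012418


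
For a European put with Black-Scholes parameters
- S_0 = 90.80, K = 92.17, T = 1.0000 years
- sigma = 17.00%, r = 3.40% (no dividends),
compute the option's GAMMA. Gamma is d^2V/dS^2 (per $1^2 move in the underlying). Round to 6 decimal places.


d1 = 0.1969093388; d2 = 0.0269093388
phi(d1) = 0.3912826160; exp(-qT) = 1.0000000000; exp(-rT) = 0.9665715046
Gamma = exp(-qT) * phi(d1) / (S * sigma * sqrt(T)) = 1.0000000000 * 0.3912826160 / (90.8000 * 0.1700 * 1.0000000000) = 0.025349

Answer: Gamma = 0.025349


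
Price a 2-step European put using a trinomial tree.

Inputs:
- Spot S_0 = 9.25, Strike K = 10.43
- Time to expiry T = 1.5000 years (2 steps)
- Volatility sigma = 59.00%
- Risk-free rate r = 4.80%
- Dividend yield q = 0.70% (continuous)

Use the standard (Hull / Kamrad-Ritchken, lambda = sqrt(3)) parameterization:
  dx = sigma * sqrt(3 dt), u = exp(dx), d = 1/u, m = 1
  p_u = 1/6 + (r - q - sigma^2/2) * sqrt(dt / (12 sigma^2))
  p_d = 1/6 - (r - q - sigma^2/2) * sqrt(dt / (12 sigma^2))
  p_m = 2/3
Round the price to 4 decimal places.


Answer: Price = V(0,0) = 2.7818

Derivation:
dt = T/N = 0.750000; dx = sigma*sqrt(3*dt) = 0.885000
u = exp(dx) = 2.422984; d = 1/u = 0.412714
p_u = 0.110290, p_m = 0.666667, p_d = 0.223044
Discount per step: exp(-r*dt) = 0.964640
Stock lattice S(k, j) with j the centered position index:
  k=0: S(0,+0) = 9.2500
  k=1: S(1,-1) = 3.8176; S(1,+0) = 9.2500; S(1,+1) = 22.4126
  k=2: S(2,-2) = 1.5756; S(2,-1) = 3.8176; S(2,+0) = 9.2500; S(2,+1) = 22.4126; S(2,+2) = 54.3054
Terminal payoffs V(N, j) = max(K - S_T, 0):
  V(2,-2) = 8.854420; V(2,-1) = 6.612394; V(2,+0) = 1.180000; V(2,+1) = 0.000000; V(2,+2) = 0.000000
Backward induction: V(k, j) = exp(-r*dt) * [p_u * V(k+1, j+1) + p_m * V(k+1, j) + p_d * V(k+1, j-1)]
  V(1,-1) = exp(-r*dt) * [p_u*1.180000 + p_m*6.612394 + p_d*8.854420] = 6.283018
  V(1,+0) = exp(-r*dt) * [p_u*0.000000 + p_m*1.180000 + p_d*6.612394] = 2.181553
  V(1,+1) = exp(-r*dt) * [p_u*0.000000 + p_m*0.000000 + p_d*1.180000] = 0.253885
  V(0,+0) = exp(-r*dt) * [p_u*0.253885 + p_m*2.181553 + p_d*6.283018] = 2.781789


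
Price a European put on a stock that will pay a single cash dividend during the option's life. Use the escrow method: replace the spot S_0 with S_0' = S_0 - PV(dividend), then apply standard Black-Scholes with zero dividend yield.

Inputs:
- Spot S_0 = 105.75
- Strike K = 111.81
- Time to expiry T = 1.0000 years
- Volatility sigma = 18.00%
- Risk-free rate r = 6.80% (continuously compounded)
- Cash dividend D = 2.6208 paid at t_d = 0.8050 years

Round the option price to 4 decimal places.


Answer: Price = 8.0589

Derivation:
PV(D) = D * exp(-r * t_d) = 2.6208 * 0.94673127 = 2.48119330
S_0' = S_0 - PV(D) = 105.7500 - 2.48119330 = 103.26880670
d1 = (ln(S_0'/K) + (r + sigma^2/2)*T) / (sigma*sqrt(T)) = 0.02630200
d2 = d1 - sigma*sqrt(T) = -0.15369800
exp(-rT) = 0.93426047
N(-d1) = 0.48950823; N(-d2) = 0.56107607
P = K * exp(-rT) * N(-d2) - S_0' * N(-d1) = 111.8100 * 0.93426047 * 0.56107607 - 103.26880670 * 0.48950823 = 8.0589


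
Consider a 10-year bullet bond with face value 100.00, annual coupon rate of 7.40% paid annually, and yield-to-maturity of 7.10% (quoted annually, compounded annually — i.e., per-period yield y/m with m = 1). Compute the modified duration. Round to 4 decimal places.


Coupon per period c = face * coupon_rate / m = 7.400000
Periods per year m = 1; per-period yield y/m = 0.071000
Number of cashflows N = 10
Cashflows (t years, CF_t, discount factor 1/(1+y/m)^(m*t), PV):
  t = 1.0000: CF_t = 7.400000, DF = 0.933707, PV = 6.909430
  t = 2.0000: CF_t = 7.400000, DF = 0.871808, PV = 6.451382
  t = 3.0000: CF_t = 7.400000, DF = 0.814013, PV = 6.023700
  t = 4.0000: CF_t = 7.400000, DF = 0.760050, PV = 5.624369
  t = 5.0000: CF_t = 7.400000, DF = 0.709664, PV = 5.251512
  t = 6.0000: CF_t = 7.400000, DF = 0.662618, PV = 4.903373
  t = 7.0000: CF_t = 7.400000, DF = 0.618691, PV = 4.578312
  t = 8.0000: CF_t = 7.400000, DF = 0.577676, PV = 4.274801
  t = 9.0000: CF_t = 7.400000, DF = 0.539380, PV = 3.991411
  t = 10.0000: CF_t = 107.400000, DF = 0.503623, PV = 54.089077
Price P = sum_t PV_t = 102.097369
First compute Macaulay numerator sum_t t * PV_t:
  t * PV_t at t = 1.0000: 6.909430
  t * PV_t at t = 2.0000: 12.902765
  t * PV_t at t = 3.0000: 18.071099
  t * PV_t at t = 4.0000: 22.497478
  t * PV_t at t = 5.0000: 26.257560
  t * PV_t at t = 6.0000: 29.420236
  t * PV_t at t = 7.0000: 32.048187
  t * PV_t at t = 8.0000: 34.198412
  t * PV_t at t = 9.0000: 35.922702
  t * PV_t at t = 10.0000: 540.890773
Macaulay duration D = 759.118641 / 102.097369 = 7.435242
Modified duration = D / (1 + y/m) = 7.435242 / (1 + 0.071000) = 6.942336

Answer: Modified duration = 6.9423


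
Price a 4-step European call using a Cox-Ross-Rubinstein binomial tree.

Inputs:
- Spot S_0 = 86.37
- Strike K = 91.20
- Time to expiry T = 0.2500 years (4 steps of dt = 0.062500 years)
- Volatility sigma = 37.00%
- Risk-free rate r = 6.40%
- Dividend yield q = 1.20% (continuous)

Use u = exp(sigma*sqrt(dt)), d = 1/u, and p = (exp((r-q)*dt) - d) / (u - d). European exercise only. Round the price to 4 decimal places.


dt = T/N = 0.062500
u = exp(sigma*sqrt(dt)) = 1.096913; d = 1/u = 0.911649
p = (exp((r-q)*dt) - d) / (u - d) = 0.494463
Discount per step: exp(-r*dt) = 0.996008
Stock lattice S(k, i) with i counting down-moves:
  k=0: S(0,0) = 86.3700
  k=1: S(1,0) = 94.7404; S(1,1) = 78.7391
  k=2: S(2,0) = 103.9220; S(2,1) = 86.3700; S(2,2) = 71.7825
  k=3: S(3,0) = 113.9934; S(3,1) = 94.7404; S(3,2) = 78.7391; S(3,3) = 65.4404
  k=4: S(4,0) = 125.0408; S(4,1) = 103.9220; S(4,2) = 86.3700; S(4,3) = 71.7825; S(4,4) = 59.6587
Terminal payoffs V(N, i) = max(S_T - K, 0):
  V(4,0) = 33.840839; V(4,1) = 12.721977; V(4,2) = 0.000000; V(4,3) = 0.000000; V(4,4) = 0.000000
Backward induction: V(k, i) = exp(-r*dt) * [p * V(k+1, i) + (1-p) * V(k+1, i+1)].
  V(3,0) = exp(-r*dt) * [p*33.840839 + (1-p)*12.721977] = 23.071990
  V(3,1) = exp(-r*dt) * [p*12.721977 + (1-p)*0.000000] = 6.265429
  V(3,2) = exp(-r*dt) * [p*0.000000 + (1-p)*0.000000] = 0.000000
  V(3,3) = exp(-r*dt) * [p*0.000000 + (1-p)*0.000000] = 0.000000
  V(2,0) = exp(-r*dt) * [p*23.071990 + (1-p)*6.265429] = 14.517458
  V(2,1) = exp(-r*dt) * [p*6.265429 + (1-p)*0.000000] = 3.085653
  V(2,2) = exp(-r*dt) * [p*0.000000 + (1-p)*0.000000] = 0.000000
  V(1,0) = exp(-r*dt) * [p*14.517458 + (1-p)*3.085653] = 8.703369
  V(1,1) = exp(-r*dt) * [p*3.085653 + (1-p)*0.000000] = 1.519649
  V(0,0) = exp(-r*dt) * [p*8.703369 + (1-p)*1.519649] = 5.051483

Answer: Price = V(0,0) = 5.0515
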